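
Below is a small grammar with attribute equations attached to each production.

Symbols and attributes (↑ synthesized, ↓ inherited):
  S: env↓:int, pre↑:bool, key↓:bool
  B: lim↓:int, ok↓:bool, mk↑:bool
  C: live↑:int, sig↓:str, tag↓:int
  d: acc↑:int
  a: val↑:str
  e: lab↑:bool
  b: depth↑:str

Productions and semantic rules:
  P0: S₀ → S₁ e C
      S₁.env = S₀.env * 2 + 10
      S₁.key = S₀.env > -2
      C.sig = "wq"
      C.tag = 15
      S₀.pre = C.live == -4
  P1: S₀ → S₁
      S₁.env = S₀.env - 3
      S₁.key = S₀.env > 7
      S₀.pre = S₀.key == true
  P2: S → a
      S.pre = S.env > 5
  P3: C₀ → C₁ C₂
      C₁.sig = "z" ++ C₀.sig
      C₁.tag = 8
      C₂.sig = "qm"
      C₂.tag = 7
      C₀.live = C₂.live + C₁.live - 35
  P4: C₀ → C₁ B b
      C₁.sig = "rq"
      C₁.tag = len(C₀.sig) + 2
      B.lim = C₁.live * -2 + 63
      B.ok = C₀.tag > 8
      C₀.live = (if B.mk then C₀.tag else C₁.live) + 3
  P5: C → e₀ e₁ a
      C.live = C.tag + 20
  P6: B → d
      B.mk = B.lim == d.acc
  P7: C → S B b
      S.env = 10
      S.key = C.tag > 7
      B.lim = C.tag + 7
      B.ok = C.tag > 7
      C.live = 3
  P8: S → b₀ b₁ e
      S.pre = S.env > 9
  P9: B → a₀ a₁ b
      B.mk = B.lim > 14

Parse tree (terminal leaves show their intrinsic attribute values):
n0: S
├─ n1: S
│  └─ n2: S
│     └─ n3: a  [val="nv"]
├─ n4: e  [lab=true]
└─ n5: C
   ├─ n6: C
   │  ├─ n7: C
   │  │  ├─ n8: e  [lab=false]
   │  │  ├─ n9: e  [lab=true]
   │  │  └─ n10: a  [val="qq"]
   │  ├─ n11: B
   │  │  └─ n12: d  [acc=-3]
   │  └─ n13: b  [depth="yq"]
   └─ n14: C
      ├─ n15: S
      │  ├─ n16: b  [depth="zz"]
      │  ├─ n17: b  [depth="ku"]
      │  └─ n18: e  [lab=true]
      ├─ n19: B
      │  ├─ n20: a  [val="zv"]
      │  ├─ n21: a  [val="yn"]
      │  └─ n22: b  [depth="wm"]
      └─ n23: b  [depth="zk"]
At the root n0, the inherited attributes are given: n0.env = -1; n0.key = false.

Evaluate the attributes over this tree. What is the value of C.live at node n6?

28

1. n0.env = -1  [given at root]
2. n0.key = false  [given at root]
3. n1.env = 8  [S₀.env * 2 + 10]
4. n1.key = true  [S₀.env > -2]
5. n2.env = 5  [S₀.env - 3]
6. n2.key = true  [S₀.env > 7]
7. n3.val = "nv"  [terminal]
8. n2.pre = false  [S.env > 5]
9. n1.pre = true  [S₀.key == true]
10. n4.lab = true  [terminal]
11. n5.sig = "wq"  ["wq"]
12. n5.tag = 15  [15]
13. n6.sig = "zwq"  ["z" ++ C₀.sig]
14. n6.tag = 8  [8]
15. n7.sig = "rq"  ["rq"]
16. n7.tag = 5  [len(C₀.sig) + 2]
17. n8.lab = false  [terminal]
18. n9.lab = true  [terminal]
19. n10.val = "qq"  [terminal]
20. n7.live = 25  [C.tag + 20]
21. n11.lim = 13  [C₁.live * -2 + 63]
22. n11.ok = false  [C₀.tag > 8]
23. n12.acc = -3  [terminal]
24. n11.mk = false  [B.lim == d.acc]
25. n13.depth = "yq"  [terminal]
26. n6.live = 28  [(if B.mk then C₀.tag else C₁.live) + 3]
27. n14.sig = "qm"  ["qm"]
28. n14.tag = 7  [7]
29. n15.env = 10  [10]
30. n15.key = false  [C.tag > 7]
31. n16.depth = "zz"  [terminal]
32. n17.depth = "ku"  [terminal]
33. n18.lab = true  [terminal]
34. n15.pre = true  [S.env > 9]
35. n19.lim = 14  [C.tag + 7]
36. n19.ok = false  [C.tag > 7]
37. n20.val = "zv"  [terminal]
38. n21.val = "yn"  [terminal]
39. n22.depth = "wm"  [terminal]
40. n19.mk = false  [B.lim > 14]
41. n23.depth = "zk"  [terminal]
42. n14.live = 3  [3]
43. n5.live = -4  [C₂.live + C₁.live - 35]
44. n0.pre = true  [C.live == -4]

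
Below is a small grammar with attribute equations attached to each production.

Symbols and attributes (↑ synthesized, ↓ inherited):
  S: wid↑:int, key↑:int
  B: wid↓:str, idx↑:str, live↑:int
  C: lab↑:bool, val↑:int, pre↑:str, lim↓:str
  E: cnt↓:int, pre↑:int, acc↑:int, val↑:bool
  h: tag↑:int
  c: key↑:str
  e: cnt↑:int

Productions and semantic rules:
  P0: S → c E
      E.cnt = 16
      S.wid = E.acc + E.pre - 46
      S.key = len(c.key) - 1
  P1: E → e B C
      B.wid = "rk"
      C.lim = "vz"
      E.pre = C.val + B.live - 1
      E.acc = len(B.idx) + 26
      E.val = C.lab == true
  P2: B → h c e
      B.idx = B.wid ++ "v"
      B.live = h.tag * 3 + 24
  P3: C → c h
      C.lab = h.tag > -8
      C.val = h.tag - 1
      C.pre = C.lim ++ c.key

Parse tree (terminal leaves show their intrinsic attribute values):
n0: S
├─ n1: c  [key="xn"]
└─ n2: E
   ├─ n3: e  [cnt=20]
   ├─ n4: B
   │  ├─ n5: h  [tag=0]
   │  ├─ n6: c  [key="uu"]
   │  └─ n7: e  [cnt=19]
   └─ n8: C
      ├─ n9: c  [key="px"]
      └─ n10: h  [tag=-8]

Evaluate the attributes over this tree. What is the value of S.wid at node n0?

1. n1.key = "xn"  [terminal]
2. n2.cnt = 16  [16]
3. n3.cnt = 20  [terminal]
4. n4.wid = "rk"  ["rk"]
5. n5.tag = 0  [terminal]
6. n6.key = "uu"  [terminal]
7. n7.cnt = 19  [terminal]
8. n4.idx = "rkv"  [B.wid ++ "v"]
9. n4.live = 24  [h.tag * 3 + 24]
10. n8.lim = "vz"  ["vz"]
11. n9.key = "px"  [terminal]
12. n10.tag = -8  [terminal]
13. n8.lab = false  [h.tag > -8]
14. n8.val = -9  [h.tag - 1]
15. n8.pre = "vzpx"  [C.lim ++ c.key]
16. n2.pre = 14  [C.val + B.live - 1]
17. n2.acc = 29  [len(B.idx) + 26]
18. n2.val = false  [C.lab == true]
19. n0.wid = -3  [E.acc + E.pre - 46]
20. n0.key = 1  [len(c.key) - 1]

-3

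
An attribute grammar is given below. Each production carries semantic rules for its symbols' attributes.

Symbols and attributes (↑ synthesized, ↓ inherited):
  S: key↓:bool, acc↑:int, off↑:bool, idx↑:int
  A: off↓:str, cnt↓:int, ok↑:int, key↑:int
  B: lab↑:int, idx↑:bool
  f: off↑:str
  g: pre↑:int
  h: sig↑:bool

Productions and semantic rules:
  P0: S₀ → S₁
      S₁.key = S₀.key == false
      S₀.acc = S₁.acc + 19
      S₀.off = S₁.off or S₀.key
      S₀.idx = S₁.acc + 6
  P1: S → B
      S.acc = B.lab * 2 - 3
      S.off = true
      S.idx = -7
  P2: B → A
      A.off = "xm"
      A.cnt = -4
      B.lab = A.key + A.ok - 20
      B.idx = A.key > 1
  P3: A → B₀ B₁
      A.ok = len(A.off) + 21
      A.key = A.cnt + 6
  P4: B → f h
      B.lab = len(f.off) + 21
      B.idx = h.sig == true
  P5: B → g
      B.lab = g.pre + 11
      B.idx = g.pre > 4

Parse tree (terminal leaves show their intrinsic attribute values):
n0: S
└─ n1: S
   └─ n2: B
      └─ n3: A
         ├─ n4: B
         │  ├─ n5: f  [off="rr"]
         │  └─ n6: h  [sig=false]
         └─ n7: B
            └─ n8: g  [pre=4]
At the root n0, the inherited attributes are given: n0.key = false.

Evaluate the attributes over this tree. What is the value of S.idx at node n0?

1. n0.key = false  [given at root]
2. n1.key = true  [S₀.key == false]
3. n3.off = "xm"  ["xm"]
4. n3.cnt = -4  [-4]
5. n5.off = "rr"  [terminal]
6. n6.sig = false  [terminal]
7. n4.lab = 23  [len(f.off) + 21]
8. n4.idx = false  [h.sig == true]
9. n8.pre = 4  [terminal]
10. n7.lab = 15  [g.pre + 11]
11. n7.idx = false  [g.pre > 4]
12. n3.ok = 23  [len(A.off) + 21]
13. n3.key = 2  [A.cnt + 6]
14. n2.lab = 5  [A.key + A.ok - 20]
15. n2.idx = true  [A.key > 1]
16. n1.acc = 7  [B.lab * 2 - 3]
17. n1.off = true  [true]
18. n1.idx = -7  [-7]
19. n0.acc = 26  [S₁.acc + 19]
20. n0.off = true  [S₁.off or S₀.key]
21. n0.idx = 13  [S₁.acc + 6]

13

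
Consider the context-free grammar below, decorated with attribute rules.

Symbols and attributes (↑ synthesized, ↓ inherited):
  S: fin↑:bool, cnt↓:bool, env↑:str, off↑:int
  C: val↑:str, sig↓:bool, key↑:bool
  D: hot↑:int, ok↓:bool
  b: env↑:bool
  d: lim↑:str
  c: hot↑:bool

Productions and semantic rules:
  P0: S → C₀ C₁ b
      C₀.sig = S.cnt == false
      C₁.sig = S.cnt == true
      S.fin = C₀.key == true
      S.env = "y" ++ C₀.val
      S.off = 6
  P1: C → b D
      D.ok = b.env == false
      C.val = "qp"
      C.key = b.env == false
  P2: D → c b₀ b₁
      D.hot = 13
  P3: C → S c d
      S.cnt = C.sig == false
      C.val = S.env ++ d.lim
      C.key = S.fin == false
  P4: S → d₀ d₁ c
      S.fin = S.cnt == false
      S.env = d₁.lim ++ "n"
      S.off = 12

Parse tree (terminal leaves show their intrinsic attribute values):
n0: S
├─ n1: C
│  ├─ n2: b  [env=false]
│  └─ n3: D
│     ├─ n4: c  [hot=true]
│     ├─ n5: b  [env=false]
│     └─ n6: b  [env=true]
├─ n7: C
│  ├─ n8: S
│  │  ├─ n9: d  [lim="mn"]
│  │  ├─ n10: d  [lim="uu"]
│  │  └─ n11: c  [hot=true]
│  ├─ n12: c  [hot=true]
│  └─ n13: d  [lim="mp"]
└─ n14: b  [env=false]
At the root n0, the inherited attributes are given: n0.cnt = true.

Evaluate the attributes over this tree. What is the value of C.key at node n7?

false

1. n0.cnt = true  [given at root]
2. n1.sig = false  [S.cnt == false]
3. n2.env = false  [terminal]
4. n3.ok = true  [b.env == false]
5. n4.hot = true  [terminal]
6. n5.env = false  [terminal]
7. n6.env = true  [terminal]
8. n3.hot = 13  [13]
9. n1.val = "qp"  ["qp"]
10. n1.key = true  [b.env == false]
11. n7.sig = true  [S.cnt == true]
12. n8.cnt = false  [C.sig == false]
13. n9.lim = "mn"  [terminal]
14. n10.lim = "uu"  [terminal]
15. n11.hot = true  [terminal]
16. n8.fin = true  [S.cnt == false]
17. n8.env = "uun"  [d₁.lim ++ "n"]
18. n8.off = 12  [12]
19. n12.hot = true  [terminal]
20. n13.lim = "mp"  [terminal]
21. n7.val = "uunmp"  [S.env ++ d.lim]
22. n7.key = false  [S.fin == false]
23. n14.env = false  [terminal]
24. n0.fin = true  [C₀.key == true]
25. n0.env = "yqp"  ["y" ++ C₀.val]
26. n0.off = 6  [6]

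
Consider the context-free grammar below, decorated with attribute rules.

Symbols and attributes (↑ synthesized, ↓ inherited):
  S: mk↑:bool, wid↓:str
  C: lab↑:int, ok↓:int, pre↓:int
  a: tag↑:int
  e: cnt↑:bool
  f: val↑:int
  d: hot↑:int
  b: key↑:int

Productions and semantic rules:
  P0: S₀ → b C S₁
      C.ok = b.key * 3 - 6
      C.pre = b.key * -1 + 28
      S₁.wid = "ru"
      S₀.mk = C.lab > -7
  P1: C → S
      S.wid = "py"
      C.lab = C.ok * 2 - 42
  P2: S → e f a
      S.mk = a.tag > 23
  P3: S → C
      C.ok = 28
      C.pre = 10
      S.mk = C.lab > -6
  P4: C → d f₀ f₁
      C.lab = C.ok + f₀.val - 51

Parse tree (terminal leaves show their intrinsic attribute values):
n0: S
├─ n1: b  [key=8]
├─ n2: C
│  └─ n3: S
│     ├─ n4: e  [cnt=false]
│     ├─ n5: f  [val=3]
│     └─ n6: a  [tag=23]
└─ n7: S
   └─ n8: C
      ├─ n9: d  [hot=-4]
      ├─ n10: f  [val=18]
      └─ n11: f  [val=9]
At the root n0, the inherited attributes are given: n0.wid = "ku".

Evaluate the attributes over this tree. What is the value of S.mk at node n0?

true

1. n0.wid = "ku"  [given at root]
2. n1.key = 8  [terminal]
3. n2.ok = 18  [b.key * 3 - 6]
4. n2.pre = 20  [b.key * -1 + 28]
5. n3.wid = "py"  ["py"]
6. n4.cnt = false  [terminal]
7. n5.val = 3  [terminal]
8. n6.tag = 23  [terminal]
9. n3.mk = false  [a.tag > 23]
10. n2.lab = -6  [C.ok * 2 - 42]
11. n7.wid = "ru"  ["ru"]
12. n8.ok = 28  [28]
13. n8.pre = 10  [10]
14. n9.hot = -4  [terminal]
15. n10.val = 18  [terminal]
16. n11.val = 9  [terminal]
17. n8.lab = -5  [C.ok + f₀.val - 51]
18. n7.mk = true  [C.lab > -6]
19. n0.mk = true  [C.lab > -7]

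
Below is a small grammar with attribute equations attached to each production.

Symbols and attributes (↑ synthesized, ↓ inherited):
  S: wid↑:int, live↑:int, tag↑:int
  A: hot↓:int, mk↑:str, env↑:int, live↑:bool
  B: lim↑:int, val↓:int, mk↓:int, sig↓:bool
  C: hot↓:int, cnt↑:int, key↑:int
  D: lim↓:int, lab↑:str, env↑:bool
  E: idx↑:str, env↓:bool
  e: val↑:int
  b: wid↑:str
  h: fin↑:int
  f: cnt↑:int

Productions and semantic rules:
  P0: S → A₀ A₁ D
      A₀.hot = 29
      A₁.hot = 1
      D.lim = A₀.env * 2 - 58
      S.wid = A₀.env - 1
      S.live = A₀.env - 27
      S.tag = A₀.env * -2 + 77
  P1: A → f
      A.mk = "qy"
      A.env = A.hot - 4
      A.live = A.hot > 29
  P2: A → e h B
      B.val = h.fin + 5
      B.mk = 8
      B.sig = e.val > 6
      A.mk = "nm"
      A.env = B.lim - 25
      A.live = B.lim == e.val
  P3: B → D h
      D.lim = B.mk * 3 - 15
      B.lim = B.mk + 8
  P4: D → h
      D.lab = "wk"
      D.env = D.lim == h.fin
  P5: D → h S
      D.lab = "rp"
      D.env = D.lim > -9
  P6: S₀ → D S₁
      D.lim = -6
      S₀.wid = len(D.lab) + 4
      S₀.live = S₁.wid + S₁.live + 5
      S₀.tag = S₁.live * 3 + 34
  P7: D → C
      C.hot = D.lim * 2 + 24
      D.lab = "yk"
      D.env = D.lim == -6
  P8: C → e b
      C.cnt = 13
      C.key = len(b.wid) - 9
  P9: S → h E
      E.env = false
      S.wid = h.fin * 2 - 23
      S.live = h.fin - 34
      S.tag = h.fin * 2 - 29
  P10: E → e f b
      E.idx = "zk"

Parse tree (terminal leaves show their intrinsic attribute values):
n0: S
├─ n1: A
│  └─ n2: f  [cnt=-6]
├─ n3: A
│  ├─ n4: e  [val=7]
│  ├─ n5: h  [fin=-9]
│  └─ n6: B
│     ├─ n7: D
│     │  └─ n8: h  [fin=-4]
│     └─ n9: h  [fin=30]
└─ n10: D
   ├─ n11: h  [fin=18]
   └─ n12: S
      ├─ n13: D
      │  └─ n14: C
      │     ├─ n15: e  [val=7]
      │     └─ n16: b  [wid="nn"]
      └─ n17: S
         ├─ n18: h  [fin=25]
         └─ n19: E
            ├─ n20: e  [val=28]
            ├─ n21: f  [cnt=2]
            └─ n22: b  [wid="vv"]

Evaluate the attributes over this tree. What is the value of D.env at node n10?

1. n1.hot = 29  [29]
2. n2.cnt = -6  [terminal]
3. n1.mk = "qy"  ["qy"]
4. n1.env = 25  [A.hot - 4]
5. n1.live = false  [A.hot > 29]
6. n3.hot = 1  [1]
7. n4.val = 7  [terminal]
8. n5.fin = -9  [terminal]
9. n6.val = -4  [h.fin + 5]
10. n6.mk = 8  [8]
11. n6.sig = true  [e.val > 6]
12. n7.lim = 9  [B.mk * 3 - 15]
13. n8.fin = -4  [terminal]
14. n7.lab = "wk"  ["wk"]
15. n7.env = false  [D.lim == h.fin]
16. n9.fin = 30  [terminal]
17. n6.lim = 16  [B.mk + 8]
18. n3.mk = "nm"  ["nm"]
19. n3.env = -9  [B.lim - 25]
20. n3.live = false  [B.lim == e.val]
21. n10.lim = -8  [A₀.env * 2 - 58]
22. n11.fin = 18  [terminal]
23. n13.lim = -6  [-6]
24. n14.hot = 12  [D.lim * 2 + 24]
25. n15.val = 7  [terminal]
26. n16.wid = "nn"  [terminal]
27. n14.cnt = 13  [13]
28. n14.key = -7  [len(b.wid) - 9]
29. n13.lab = "yk"  ["yk"]
30. n13.env = true  [D.lim == -6]
31. n18.fin = 25  [terminal]
32. n19.env = false  [false]
33. n20.val = 28  [terminal]
34. n21.cnt = 2  [terminal]
35. n22.wid = "vv"  [terminal]
36. n19.idx = "zk"  ["zk"]
37. n17.wid = 27  [h.fin * 2 - 23]
38. n17.live = -9  [h.fin - 34]
39. n17.tag = 21  [h.fin * 2 - 29]
40. n12.wid = 6  [len(D.lab) + 4]
41. n12.live = 23  [S₁.wid + S₁.live + 5]
42. n12.tag = 7  [S₁.live * 3 + 34]
43. n10.lab = "rp"  ["rp"]
44. n10.env = true  [D.lim > -9]
45. n0.wid = 24  [A₀.env - 1]
46. n0.live = -2  [A₀.env - 27]
47. n0.tag = 27  [A₀.env * -2 + 77]

true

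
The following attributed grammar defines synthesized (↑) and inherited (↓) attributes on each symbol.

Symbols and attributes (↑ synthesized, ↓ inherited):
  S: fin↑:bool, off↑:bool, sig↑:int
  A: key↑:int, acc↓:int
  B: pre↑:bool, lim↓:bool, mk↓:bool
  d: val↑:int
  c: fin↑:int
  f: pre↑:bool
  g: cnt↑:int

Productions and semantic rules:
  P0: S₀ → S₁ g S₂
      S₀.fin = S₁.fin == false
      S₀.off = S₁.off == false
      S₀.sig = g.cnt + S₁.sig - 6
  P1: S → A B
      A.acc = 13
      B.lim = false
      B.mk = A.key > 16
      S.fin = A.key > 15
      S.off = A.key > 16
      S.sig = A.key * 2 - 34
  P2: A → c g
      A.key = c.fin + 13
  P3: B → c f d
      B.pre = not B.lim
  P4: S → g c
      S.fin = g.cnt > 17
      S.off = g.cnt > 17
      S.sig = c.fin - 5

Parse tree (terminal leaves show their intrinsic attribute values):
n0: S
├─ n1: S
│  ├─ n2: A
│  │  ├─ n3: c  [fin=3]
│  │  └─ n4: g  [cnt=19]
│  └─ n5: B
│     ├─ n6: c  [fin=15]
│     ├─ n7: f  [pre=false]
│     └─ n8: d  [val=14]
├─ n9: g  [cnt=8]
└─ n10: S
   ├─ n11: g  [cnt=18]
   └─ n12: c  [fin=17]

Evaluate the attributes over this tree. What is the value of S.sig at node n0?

0

1. n2.acc = 13  [13]
2. n3.fin = 3  [terminal]
3. n4.cnt = 19  [terminal]
4. n2.key = 16  [c.fin + 13]
5. n5.lim = false  [false]
6. n5.mk = false  [A.key > 16]
7. n6.fin = 15  [terminal]
8. n7.pre = false  [terminal]
9. n8.val = 14  [terminal]
10. n5.pre = true  [not B.lim]
11. n1.fin = true  [A.key > 15]
12. n1.off = false  [A.key > 16]
13. n1.sig = -2  [A.key * 2 - 34]
14. n9.cnt = 8  [terminal]
15. n11.cnt = 18  [terminal]
16. n12.fin = 17  [terminal]
17. n10.fin = true  [g.cnt > 17]
18. n10.off = true  [g.cnt > 17]
19. n10.sig = 12  [c.fin - 5]
20. n0.fin = false  [S₁.fin == false]
21. n0.off = true  [S₁.off == false]
22. n0.sig = 0  [g.cnt + S₁.sig - 6]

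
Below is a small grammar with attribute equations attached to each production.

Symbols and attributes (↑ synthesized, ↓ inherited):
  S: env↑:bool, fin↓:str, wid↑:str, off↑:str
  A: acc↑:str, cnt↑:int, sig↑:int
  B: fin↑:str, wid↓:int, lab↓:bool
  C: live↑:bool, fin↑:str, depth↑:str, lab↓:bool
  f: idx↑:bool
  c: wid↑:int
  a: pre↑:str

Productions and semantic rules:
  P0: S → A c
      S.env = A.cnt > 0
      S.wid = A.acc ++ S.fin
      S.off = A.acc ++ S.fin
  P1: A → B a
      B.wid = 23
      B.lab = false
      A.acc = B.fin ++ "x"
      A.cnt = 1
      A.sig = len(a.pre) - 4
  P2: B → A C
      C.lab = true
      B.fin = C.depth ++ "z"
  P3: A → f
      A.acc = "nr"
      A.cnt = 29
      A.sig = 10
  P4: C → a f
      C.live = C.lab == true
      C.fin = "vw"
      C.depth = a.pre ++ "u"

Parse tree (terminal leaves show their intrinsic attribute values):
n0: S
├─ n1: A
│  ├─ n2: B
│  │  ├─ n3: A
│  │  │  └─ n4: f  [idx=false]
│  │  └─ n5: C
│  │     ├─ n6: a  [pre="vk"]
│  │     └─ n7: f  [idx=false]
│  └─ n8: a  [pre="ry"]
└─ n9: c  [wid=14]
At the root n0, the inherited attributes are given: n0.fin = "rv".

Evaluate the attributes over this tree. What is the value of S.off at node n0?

"vkuzxrv"

1. n0.fin = "rv"  [given at root]
2. n2.wid = 23  [23]
3. n2.lab = false  [false]
4. n4.idx = false  [terminal]
5. n3.acc = "nr"  ["nr"]
6. n3.cnt = 29  [29]
7. n3.sig = 10  [10]
8. n5.lab = true  [true]
9. n6.pre = "vk"  [terminal]
10. n7.idx = false  [terminal]
11. n5.live = true  [C.lab == true]
12. n5.fin = "vw"  ["vw"]
13. n5.depth = "vku"  [a.pre ++ "u"]
14. n2.fin = "vkuz"  [C.depth ++ "z"]
15. n8.pre = "ry"  [terminal]
16. n1.acc = "vkuzx"  [B.fin ++ "x"]
17. n1.cnt = 1  [1]
18. n1.sig = -2  [len(a.pre) - 4]
19. n9.wid = 14  [terminal]
20. n0.env = true  [A.cnt > 0]
21. n0.wid = "vkuzxrv"  [A.acc ++ S.fin]
22. n0.off = "vkuzxrv"  [A.acc ++ S.fin]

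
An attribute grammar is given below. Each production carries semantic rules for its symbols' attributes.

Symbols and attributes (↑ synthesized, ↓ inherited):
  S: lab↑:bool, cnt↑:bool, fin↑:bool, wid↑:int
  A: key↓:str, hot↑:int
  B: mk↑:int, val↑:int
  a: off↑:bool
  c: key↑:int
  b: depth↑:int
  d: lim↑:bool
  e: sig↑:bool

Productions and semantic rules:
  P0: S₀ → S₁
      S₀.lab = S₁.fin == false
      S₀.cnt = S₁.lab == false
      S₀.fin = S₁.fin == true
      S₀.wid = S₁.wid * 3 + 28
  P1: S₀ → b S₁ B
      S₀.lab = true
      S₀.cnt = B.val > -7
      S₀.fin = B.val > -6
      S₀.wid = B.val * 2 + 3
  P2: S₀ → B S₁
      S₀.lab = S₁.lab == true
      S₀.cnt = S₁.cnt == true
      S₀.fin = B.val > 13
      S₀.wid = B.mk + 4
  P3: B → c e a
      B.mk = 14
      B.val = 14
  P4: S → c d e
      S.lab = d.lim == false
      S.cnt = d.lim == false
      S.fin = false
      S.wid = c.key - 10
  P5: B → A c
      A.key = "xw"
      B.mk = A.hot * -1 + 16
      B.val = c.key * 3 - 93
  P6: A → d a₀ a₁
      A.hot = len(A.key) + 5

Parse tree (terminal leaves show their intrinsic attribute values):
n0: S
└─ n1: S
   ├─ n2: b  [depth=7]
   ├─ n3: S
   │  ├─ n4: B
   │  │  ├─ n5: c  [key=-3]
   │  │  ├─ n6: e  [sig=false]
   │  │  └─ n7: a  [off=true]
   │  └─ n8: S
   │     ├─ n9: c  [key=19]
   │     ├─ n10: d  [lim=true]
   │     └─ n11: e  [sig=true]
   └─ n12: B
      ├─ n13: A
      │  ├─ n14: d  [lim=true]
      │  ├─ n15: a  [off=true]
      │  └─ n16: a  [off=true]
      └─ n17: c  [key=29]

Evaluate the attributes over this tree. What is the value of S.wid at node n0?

1. n2.depth = 7  [terminal]
2. n5.key = -3  [terminal]
3. n6.sig = false  [terminal]
4. n7.off = true  [terminal]
5. n4.mk = 14  [14]
6. n4.val = 14  [14]
7. n9.key = 19  [terminal]
8. n10.lim = true  [terminal]
9. n11.sig = true  [terminal]
10. n8.lab = false  [d.lim == false]
11. n8.cnt = false  [d.lim == false]
12. n8.fin = false  [false]
13. n8.wid = 9  [c.key - 10]
14. n3.lab = false  [S₁.lab == true]
15. n3.cnt = false  [S₁.cnt == true]
16. n3.fin = true  [B.val > 13]
17. n3.wid = 18  [B.mk + 4]
18. n13.key = "xw"  ["xw"]
19. n14.lim = true  [terminal]
20. n15.off = true  [terminal]
21. n16.off = true  [terminal]
22. n13.hot = 7  [len(A.key) + 5]
23. n17.key = 29  [terminal]
24. n12.mk = 9  [A.hot * -1 + 16]
25. n12.val = -6  [c.key * 3 - 93]
26. n1.lab = true  [true]
27. n1.cnt = true  [B.val > -7]
28. n1.fin = false  [B.val > -6]
29. n1.wid = -9  [B.val * 2 + 3]
30. n0.lab = true  [S₁.fin == false]
31. n0.cnt = false  [S₁.lab == false]
32. n0.fin = false  [S₁.fin == true]
33. n0.wid = 1  [S₁.wid * 3 + 28]

1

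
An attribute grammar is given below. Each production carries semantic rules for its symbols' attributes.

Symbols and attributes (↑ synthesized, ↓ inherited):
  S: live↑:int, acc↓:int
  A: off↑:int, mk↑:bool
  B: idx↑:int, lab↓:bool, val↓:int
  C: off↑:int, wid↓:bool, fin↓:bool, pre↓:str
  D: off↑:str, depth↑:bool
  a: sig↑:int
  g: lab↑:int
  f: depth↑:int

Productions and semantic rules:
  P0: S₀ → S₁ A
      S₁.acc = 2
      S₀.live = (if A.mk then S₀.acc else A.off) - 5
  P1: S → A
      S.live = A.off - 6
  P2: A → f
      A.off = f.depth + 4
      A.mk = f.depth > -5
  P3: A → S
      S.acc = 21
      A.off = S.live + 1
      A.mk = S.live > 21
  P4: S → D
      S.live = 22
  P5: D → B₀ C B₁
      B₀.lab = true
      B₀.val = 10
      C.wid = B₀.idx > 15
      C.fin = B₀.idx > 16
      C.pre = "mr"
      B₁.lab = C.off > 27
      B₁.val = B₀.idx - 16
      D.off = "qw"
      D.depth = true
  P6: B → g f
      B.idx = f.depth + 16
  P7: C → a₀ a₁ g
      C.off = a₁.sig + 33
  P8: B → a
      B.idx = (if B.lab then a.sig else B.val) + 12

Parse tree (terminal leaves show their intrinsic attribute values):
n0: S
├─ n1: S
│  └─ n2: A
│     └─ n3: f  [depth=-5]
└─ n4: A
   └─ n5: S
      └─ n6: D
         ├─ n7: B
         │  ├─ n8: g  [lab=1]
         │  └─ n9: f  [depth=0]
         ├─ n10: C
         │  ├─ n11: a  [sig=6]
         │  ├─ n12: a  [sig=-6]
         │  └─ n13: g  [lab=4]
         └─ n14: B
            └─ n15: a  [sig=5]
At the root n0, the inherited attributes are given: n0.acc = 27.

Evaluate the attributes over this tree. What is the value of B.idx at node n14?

1. n0.acc = 27  [given at root]
2. n1.acc = 2  [2]
3. n3.depth = -5  [terminal]
4. n2.off = -1  [f.depth + 4]
5. n2.mk = false  [f.depth > -5]
6. n1.live = -7  [A.off - 6]
7. n5.acc = 21  [21]
8. n7.lab = true  [true]
9. n7.val = 10  [10]
10. n8.lab = 1  [terminal]
11. n9.depth = 0  [terminal]
12. n7.idx = 16  [f.depth + 16]
13. n10.wid = true  [B₀.idx > 15]
14. n10.fin = false  [B₀.idx > 16]
15. n10.pre = "mr"  ["mr"]
16. n11.sig = 6  [terminal]
17. n12.sig = -6  [terminal]
18. n13.lab = 4  [terminal]
19. n10.off = 27  [a₁.sig + 33]
20. n14.lab = false  [C.off > 27]
21. n14.val = 0  [B₀.idx - 16]
22. n15.sig = 5  [terminal]
23. n14.idx = 12  [(if B.lab then a.sig else B.val) + 12]
24. n6.off = "qw"  ["qw"]
25. n6.depth = true  [true]
26. n5.live = 22  [22]
27. n4.off = 23  [S.live + 1]
28. n4.mk = true  [S.live > 21]
29. n0.live = 22  [(if A.mk then S₀.acc else A.off) - 5]

12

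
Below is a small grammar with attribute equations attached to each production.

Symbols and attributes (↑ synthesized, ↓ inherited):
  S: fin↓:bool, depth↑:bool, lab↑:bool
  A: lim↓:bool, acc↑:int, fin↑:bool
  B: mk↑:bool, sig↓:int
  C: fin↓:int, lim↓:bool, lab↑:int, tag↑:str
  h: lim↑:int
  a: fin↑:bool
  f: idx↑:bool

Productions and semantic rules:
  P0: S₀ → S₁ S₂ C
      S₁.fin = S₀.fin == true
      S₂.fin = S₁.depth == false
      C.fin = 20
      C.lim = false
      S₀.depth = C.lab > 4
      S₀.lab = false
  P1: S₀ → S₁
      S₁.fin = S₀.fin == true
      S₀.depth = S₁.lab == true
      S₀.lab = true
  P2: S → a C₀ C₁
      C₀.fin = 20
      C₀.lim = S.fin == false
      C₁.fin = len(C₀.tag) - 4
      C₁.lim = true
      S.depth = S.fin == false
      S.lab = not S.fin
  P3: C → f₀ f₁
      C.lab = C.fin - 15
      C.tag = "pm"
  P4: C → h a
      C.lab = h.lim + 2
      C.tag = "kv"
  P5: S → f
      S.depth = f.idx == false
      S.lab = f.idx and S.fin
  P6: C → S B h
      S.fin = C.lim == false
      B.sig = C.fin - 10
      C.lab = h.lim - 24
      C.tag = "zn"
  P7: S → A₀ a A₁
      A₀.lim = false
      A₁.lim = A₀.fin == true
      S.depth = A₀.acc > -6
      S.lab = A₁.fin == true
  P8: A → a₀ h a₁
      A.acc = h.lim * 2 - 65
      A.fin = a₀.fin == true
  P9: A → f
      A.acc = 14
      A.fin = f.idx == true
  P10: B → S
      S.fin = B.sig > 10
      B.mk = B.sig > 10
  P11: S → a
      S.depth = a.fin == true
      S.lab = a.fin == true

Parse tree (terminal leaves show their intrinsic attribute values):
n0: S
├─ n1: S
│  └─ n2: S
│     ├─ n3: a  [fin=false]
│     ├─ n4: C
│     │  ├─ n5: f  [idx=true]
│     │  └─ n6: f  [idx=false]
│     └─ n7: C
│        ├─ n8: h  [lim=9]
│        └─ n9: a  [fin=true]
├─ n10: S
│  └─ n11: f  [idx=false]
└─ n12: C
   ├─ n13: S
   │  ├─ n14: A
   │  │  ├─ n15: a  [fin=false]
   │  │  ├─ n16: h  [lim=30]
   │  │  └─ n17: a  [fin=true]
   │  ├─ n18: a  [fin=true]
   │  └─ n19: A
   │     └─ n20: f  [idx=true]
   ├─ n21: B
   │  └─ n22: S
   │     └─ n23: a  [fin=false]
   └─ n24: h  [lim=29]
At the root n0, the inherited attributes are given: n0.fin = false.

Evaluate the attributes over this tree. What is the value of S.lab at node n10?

1. n0.fin = false  [given at root]
2. n1.fin = false  [S₀.fin == true]
3. n2.fin = false  [S₀.fin == true]
4. n3.fin = false  [terminal]
5. n4.fin = 20  [20]
6. n4.lim = true  [S.fin == false]
7. n5.idx = true  [terminal]
8. n6.idx = false  [terminal]
9. n4.lab = 5  [C.fin - 15]
10. n4.tag = "pm"  ["pm"]
11. n7.fin = -2  [len(C₀.tag) - 4]
12. n7.lim = true  [true]
13. n8.lim = 9  [terminal]
14. n9.fin = true  [terminal]
15. n7.lab = 11  [h.lim + 2]
16. n7.tag = "kv"  ["kv"]
17. n2.depth = true  [S.fin == false]
18. n2.lab = true  [not S.fin]
19. n1.depth = true  [S₁.lab == true]
20. n1.lab = true  [true]
21. n10.fin = false  [S₁.depth == false]
22. n11.idx = false  [terminal]
23. n10.depth = true  [f.idx == false]
24. n10.lab = false  [f.idx and S.fin]
25. n12.fin = 20  [20]
26. n12.lim = false  [false]
27. n13.fin = true  [C.lim == false]
28. n14.lim = false  [false]
29. n15.fin = false  [terminal]
30. n16.lim = 30  [terminal]
31. n17.fin = true  [terminal]
32. n14.acc = -5  [h.lim * 2 - 65]
33. n14.fin = false  [a₀.fin == true]
34. n18.fin = true  [terminal]
35. n19.lim = false  [A₀.fin == true]
36. n20.idx = true  [terminal]
37. n19.acc = 14  [14]
38. n19.fin = true  [f.idx == true]
39. n13.depth = true  [A₀.acc > -6]
40. n13.lab = true  [A₁.fin == true]
41. n21.sig = 10  [C.fin - 10]
42. n22.fin = false  [B.sig > 10]
43. n23.fin = false  [terminal]
44. n22.depth = false  [a.fin == true]
45. n22.lab = false  [a.fin == true]
46. n21.mk = false  [B.sig > 10]
47. n24.lim = 29  [terminal]
48. n12.lab = 5  [h.lim - 24]
49. n12.tag = "zn"  ["zn"]
50. n0.depth = true  [C.lab > 4]
51. n0.lab = false  [false]

false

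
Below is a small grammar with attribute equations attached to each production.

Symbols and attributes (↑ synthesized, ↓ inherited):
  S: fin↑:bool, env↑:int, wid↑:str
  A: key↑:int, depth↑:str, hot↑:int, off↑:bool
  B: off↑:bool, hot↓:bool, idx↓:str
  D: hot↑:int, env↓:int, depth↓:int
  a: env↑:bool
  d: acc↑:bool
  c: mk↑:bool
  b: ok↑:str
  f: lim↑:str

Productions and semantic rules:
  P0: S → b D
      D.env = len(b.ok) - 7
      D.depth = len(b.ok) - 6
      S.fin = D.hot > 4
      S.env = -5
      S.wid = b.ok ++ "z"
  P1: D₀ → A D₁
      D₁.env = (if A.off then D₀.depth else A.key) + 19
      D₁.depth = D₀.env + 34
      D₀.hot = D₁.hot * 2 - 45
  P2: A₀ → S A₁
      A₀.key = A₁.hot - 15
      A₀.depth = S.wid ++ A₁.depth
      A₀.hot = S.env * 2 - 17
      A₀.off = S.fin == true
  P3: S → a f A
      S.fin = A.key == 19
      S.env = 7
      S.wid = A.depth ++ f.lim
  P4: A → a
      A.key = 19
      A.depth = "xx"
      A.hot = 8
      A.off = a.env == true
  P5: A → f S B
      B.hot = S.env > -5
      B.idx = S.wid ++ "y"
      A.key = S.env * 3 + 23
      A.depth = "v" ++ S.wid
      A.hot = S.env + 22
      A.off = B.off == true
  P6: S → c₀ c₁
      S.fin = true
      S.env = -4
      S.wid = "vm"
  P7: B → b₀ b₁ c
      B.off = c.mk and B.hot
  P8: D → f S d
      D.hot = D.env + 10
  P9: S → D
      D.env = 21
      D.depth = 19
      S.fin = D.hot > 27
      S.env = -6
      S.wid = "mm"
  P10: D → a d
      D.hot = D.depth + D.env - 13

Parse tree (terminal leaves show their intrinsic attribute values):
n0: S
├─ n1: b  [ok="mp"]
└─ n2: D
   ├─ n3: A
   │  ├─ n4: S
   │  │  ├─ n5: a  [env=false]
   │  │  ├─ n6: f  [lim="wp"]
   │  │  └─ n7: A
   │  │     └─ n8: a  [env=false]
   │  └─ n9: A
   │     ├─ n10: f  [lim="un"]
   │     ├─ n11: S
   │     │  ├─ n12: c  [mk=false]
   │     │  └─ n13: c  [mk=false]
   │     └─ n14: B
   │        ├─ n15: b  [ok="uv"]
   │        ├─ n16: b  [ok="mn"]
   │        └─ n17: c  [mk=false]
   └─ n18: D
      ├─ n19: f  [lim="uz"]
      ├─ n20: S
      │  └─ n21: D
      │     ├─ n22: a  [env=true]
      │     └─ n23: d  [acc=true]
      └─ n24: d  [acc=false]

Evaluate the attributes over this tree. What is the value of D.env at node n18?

1. n1.ok = "mp"  [terminal]
2. n2.env = -5  [len(b.ok) - 7]
3. n2.depth = -4  [len(b.ok) - 6]
4. n5.env = false  [terminal]
5. n6.lim = "wp"  [terminal]
6. n8.env = false  [terminal]
7. n7.key = 19  [19]
8. n7.depth = "xx"  ["xx"]
9. n7.hot = 8  [8]
10. n7.off = false  [a.env == true]
11. n4.fin = true  [A.key == 19]
12. n4.env = 7  [7]
13. n4.wid = "xxwp"  [A.depth ++ f.lim]
14. n10.lim = "un"  [terminal]
15. n12.mk = false  [terminal]
16. n13.mk = false  [terminal]
17. n11.fin = true  [true]
18. n11.env = -4  [-4]
19. n11.wid = "vm"  ["vm"]
20. n14.hot = true  [S.env > -5]
21. n14.idx = "vmy"  [S.wid ++ "y"]
22. n15.ok = "uv"  [terminal]
23. n16.ok = "mn"  [terminal]
24. n17.mk = false  [terminal]
25. n14.off = false  [c.mk and B.hot]
26. n9.key = 11  [S.env * 3 + 23]
27. n9.depth = "vvm"  ["v" ++ S.wid]
28. n9.hot = 18  [S.env + 22]
29. n9.off = false  [B.off == true]
30. n3.key = 3  [A₁.hot - 15]
31. n3.depth = "xxwpvvm"  [S.wid ++ A₁.depth]
32. n3.hot = -3  [S.env * 2 - 17]
33. n3.off = true  [S.fin == true]
34. n18.env = 15  [(if A.off then D₀.depth else A.key) + 19]
35. n18.depth = 29  [D₀.env + 34]
36. n19.lim = "uz"  [terminal]
37. n21.env = 21  [21]
38. n21.depth = 19  [19]
39. n22.env = true  [terminal]
40. n23.acc = true  [terminal]
41. n21.hot = 27  [D.depth + D.env - 13]
42. n20.fin = false  [D.hot > 27]
43. n20.env = -6  [-6]
44. n20.wid = "mm"  ["mm"]
45. n24.acc = false  [terminal]
46. n18.hot = 25  [D.env + 10]
47. n2.hot = 5  [D₁.hot * 2 - 45]
48. n0.fin = true  [D.hot > 4]
49. n0.env = -5  [-5]
50. n0.wid = "mpz"  [b.ok ++ "z"]

15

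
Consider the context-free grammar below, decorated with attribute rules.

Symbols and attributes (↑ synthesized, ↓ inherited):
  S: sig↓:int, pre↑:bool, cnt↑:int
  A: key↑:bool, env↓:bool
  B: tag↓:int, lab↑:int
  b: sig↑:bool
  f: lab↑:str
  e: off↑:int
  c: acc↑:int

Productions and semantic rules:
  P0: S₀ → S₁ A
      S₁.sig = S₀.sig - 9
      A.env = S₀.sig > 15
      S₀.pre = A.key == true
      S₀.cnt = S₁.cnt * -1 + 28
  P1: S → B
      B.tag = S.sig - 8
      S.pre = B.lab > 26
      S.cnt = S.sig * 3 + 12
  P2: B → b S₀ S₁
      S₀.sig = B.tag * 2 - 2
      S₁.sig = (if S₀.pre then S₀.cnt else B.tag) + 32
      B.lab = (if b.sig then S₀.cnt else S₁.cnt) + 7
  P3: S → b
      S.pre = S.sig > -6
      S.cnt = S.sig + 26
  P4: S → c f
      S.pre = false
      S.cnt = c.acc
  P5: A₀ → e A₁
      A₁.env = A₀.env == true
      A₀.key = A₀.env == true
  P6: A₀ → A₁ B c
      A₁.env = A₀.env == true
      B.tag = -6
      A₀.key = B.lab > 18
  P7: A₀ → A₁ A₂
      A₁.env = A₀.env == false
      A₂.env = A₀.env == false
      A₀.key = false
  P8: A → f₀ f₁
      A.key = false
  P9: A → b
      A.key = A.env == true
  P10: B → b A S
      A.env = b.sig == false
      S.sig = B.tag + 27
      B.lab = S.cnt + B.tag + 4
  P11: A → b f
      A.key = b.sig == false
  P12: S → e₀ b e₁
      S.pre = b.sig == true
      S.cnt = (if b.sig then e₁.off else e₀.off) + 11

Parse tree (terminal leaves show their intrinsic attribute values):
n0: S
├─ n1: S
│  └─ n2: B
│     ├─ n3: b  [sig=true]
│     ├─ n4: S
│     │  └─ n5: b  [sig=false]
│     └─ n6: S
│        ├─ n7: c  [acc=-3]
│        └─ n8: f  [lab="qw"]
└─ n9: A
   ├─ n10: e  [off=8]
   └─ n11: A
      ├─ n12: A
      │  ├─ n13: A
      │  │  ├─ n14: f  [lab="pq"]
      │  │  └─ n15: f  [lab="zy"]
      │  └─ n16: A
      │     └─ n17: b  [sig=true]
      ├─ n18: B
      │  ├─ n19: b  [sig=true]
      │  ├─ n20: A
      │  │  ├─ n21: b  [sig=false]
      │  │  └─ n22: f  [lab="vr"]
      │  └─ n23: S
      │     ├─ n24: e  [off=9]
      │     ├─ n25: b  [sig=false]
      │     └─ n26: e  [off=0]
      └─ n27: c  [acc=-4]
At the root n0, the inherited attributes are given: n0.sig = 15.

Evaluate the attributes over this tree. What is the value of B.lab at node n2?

27

1. n0.sig = 15  [given at root]
2. n1.sig = 6  [S₀.sig - 9]
3. n2.tag = -2  [S.sig - 8]
4. n3.sig = true  [terminal]
5. n4.sig = -6  [B.tag * 2 - 2]
6. n5.sig = false  [terminal]
7. n4.pre = false  [S.sig > -6]
8. n4.cnt = 20  [S.sig + 26]
9. n6.sig = 30  [(if S₀.pre then S₀.cnt else B.tag) + 32]
10. n7.acc = -3  [terminal]
11. n8.lab = "qw"  [terminal]
12. n6.pre = false  [false]
13. n6.cnt = -3  [c.acc]
14. n2.lab = 27  [(if b.sig then S₀.cnt else S₁.cnt) + 7]
15. n1.pre = true  [B.lab > 26]
16. n1.cnt = 30  [S.sig * 3 + 12]
17. n9.env = false  [S₀.sig > 15]
18. n10.off = 8  [terminal]
19. n11.env = false  [A₀.env == true]
20. n12.env = false  [A₀.env == true]
21. n13.env = true  [A₀.env == false]
22. n14.lab = "pq"  [terminal]
23. n15.lab = "zy"  [terminal]
24. n13.key = false  [false]
25. n16.env = true  [A₀.env == false]
26. n17.sig = true  [terminal]
27. n16.key = true  [A.env == true]
28. n12.key = false  [false]
29. n18.tag = -6  [-6]
30. n19.sig = true  [terminal]
31. n20.env = false  [b.sig == false]
32. n21.sig = false  [terminal]
33. n22.lab = "vr"  [terminal]
34. n20.key = true  [b.sig == false]
35. n23.sig = 21  [B.tag + 27]
36. n24.off = 9  [terminal]
37. n25.sig = false  [terminal]
38. n26.off = 0  [terminal]
39. n23.pre = false  [b.sig == true]
40. n23.cnt = 20  [(if b.sig then e₁.off else e₀.off) + 11]
41. n18.lab = 18  [S.cnt + B.tag + 4]
42. n27.acc = -4  [terminal]
43. n11.key = false  [B.lab > 18]
44. n9.key = false  [A₀.env == true]
45. n0.pre = false  [A.key == true]
46. n0.cnt = -2  [S₁.cnt * -1 + 28]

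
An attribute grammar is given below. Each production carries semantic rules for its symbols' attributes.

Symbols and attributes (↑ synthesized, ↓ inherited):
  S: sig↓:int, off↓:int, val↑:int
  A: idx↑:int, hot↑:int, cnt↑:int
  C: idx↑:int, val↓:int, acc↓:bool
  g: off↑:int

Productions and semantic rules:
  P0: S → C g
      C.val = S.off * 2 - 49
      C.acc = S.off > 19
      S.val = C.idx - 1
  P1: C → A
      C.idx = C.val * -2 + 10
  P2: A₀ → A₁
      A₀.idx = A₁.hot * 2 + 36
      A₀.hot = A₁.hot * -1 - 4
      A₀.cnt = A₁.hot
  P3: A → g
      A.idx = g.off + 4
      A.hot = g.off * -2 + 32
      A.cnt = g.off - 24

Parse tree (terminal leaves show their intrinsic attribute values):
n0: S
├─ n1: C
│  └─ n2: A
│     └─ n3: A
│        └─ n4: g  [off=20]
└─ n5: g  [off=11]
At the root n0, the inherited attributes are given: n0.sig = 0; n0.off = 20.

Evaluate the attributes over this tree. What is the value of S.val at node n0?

1. n0.sig = 0  [given at root]
2. n0.off = 20  [given at root]
3. n1.val = -9  [S.off * 2 - 49]
4. n1.acc = true  [S.off > 19]
5. n4.off = 20  [terminal]
6. n3.idx = 24  [g.off + 4]
7. n3.hot = -8  [g.off * -2 + 32]
8. n3.cnt = -4  [g.off - 24]
9. n2.idx = 20  [A₁.hot * 2 + 36]
10. n2.hot = 4  [A₁.hot * -1 - 4]
11. n2.cnt = -8  [A₁.hot]
12. n1.idx = 28  [C.val * -2 + 10]
13. n5.off = 11  [terminal]
14. n0.val = 27  [C.idx - 1]

27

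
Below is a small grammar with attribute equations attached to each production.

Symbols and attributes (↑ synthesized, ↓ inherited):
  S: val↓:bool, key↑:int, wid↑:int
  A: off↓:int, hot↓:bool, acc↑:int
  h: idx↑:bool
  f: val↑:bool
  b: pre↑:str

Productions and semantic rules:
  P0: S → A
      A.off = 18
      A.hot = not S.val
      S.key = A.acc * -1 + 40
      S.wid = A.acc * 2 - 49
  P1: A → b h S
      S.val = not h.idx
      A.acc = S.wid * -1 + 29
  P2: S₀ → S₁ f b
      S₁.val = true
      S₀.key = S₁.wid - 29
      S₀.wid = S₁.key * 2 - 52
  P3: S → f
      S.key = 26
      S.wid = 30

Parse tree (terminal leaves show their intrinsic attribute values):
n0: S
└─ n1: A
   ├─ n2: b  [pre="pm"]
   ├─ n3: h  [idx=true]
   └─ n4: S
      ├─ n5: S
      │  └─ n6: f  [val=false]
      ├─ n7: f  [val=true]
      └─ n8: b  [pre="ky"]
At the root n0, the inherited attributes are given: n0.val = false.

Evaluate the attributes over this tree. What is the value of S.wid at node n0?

9

1. n0.val = false  [given at root]
2. n1.off = 18  [18]
3. n1.hot = true  [not S.val]
4. n2.pre = "pm"  [terminal]
5. n3.idx = true  [terminal]
6. n4.val = false  [not h.idx]
7. n5.val = true  [true]
8. n6.val = false  [terminal]
9. n5.key = 26  [26]
10. n5.wid = 30  [30]
11. n7.val = true  [terminal]
12. n8.pre = "ky"  [terminal]
13. n4.key = 1  [S₁.wid - 29]
14. n4.wid = 0  [S₁.key * 2 - 52]
15. n1.acc = 29  [S.wid * -1 + 29]
16. n0.key = 11  [A.acc * -1 + 40]
17. n0.wid = 9  [A.acc * 2 - 49]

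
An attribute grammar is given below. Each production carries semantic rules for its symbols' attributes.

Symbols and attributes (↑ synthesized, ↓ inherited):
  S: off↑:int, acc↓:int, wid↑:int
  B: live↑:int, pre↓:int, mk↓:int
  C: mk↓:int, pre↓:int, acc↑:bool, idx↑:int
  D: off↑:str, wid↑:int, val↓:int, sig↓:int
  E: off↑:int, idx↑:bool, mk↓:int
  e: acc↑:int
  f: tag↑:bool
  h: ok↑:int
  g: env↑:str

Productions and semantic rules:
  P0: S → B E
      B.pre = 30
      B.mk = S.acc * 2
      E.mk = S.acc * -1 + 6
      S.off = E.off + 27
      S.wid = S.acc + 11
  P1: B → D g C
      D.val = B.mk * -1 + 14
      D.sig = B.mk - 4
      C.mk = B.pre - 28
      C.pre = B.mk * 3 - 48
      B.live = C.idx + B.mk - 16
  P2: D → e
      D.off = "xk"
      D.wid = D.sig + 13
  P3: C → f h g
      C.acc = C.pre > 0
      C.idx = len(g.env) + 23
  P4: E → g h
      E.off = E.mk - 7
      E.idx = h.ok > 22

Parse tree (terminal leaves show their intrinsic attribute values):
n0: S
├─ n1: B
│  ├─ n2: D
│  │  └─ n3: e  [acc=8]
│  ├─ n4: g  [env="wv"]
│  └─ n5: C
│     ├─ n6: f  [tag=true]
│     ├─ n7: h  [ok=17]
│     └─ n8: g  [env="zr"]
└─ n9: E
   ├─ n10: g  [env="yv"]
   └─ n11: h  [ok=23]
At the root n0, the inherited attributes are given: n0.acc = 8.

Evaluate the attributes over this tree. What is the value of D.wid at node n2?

1. n0.acc = 8  [given at root]
2. n1.pre = 30  [30]
3. n1.mk = 16  [S.acc * 2]
4. n2.val = -2  [B.mk * -1 + 14]
5. n2.sig = 12  [B.mk - 4]
6. n3.acc = 8  [terminal]
7. n2.off = "xk"  ["xk"]
8. n2.wid = 25  [D.sig + 13]
9. n4.env = "wv"  [terminal]
10. n5.mk = 2  [B.pre - 28]
11. n5.pre = 0  [B.mk * 3 - 48]
12. n6.tag = true  [terminal]
13. n7.ok = 17  [terminal]
14. n8.env = "zr"  [terminal]
15. n5.acc = false  [C.pre > 0]
16. n5.idx = 25  [len(g.env) + 23]
17. n1.live = 25  [C.idx + B.mk - 16]
18. n9.mk = -2  [S.acc * -1 + 6]
19. n10.env = "yv"  [terminal]
20. n11.ok = 23  [terminal]
21. n9.off = -9  [E.mk - 7]
22. n9.idx = true  [h.ok > 22]
23. n0.off = 18  [E.off + 27]
24. n0.wid = 19  [S.acc + 11]

25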